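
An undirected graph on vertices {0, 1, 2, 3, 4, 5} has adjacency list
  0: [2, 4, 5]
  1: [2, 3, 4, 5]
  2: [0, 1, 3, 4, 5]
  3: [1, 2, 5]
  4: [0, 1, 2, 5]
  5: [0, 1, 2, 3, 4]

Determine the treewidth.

A width-3 tree decomposition is:
Bags: B1 = {1, 2, 4, 5}  B2 = {0, 2, 4, 5}  B3 = {1, 2, 3, 5}
Tree: B1–B2, B1–B3
Each bag holds 4 vertices, so the decomposition has width 3, which upper-bounds the treewidth. On the other hand G contains the 4-clique {0, 2, 4, 5}. A clique must lie in a single bag of any decomposition, so no decomposition can have width below 3. Combining the bounds, tw(G) = 3.

3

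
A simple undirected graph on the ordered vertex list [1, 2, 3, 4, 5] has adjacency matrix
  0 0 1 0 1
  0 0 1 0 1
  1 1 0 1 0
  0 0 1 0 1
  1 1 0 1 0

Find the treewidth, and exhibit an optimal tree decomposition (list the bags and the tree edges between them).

The largest bag has 3 vertices, giving width 2; this decomposition certifies tw(G) ≤ 2. For the lower bound, G contains the cycle 5–2–3–4–5, so G is not a forest; only forests have treewidth ≤ 1, hence tw(G) ≥ 2. Hence tw(G) = 2 exactly.

Treewidth 2.
Bags: B1 = {2, 3, 5}  B2 = {3, 4, 5}  B3 = {1, 3, 5}
Tree: B1–B2, B2–B3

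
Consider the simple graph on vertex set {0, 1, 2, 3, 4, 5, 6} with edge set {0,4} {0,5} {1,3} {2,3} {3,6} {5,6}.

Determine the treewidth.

A width-1 tree decomposition is:
Bags: B1 = {1, 3}  B2 = {2, 3}  B3 = {3, 6}  B4 = {5, 6}  B5 = {0, 5}  B6 = {0, 4}
Tree: B1–B2, B1–B3, B3–B4, B4–B5, B5–B6
The largest bag has 2 vertices, giving width 1; this decomposition certifies tw(G) ≤ 1. G has an edge, so its treewidth is at least 1. The upper and lower bounds meet at 1, so that is the treewidth.

1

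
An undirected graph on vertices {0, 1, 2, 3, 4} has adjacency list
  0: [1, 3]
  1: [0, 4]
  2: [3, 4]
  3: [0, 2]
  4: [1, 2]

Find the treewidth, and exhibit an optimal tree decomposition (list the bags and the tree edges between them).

Every bag has size at most 3, so the width is 3 − 1 = 2 and tw(G) ≤ 2. The edges 0–3–2–4–1–0 form a cycle, so G is not a tree and its treewidth is at least 2. Combining the bounds, tw(G) = 2.

Treewidth 2.
One optimal decomposition is:
Bags: B1 = {0, 2, 3}  B2 = {0, 2, 4}  B3 = {0, 1, 4}
Tree: B1–B2, B2–B3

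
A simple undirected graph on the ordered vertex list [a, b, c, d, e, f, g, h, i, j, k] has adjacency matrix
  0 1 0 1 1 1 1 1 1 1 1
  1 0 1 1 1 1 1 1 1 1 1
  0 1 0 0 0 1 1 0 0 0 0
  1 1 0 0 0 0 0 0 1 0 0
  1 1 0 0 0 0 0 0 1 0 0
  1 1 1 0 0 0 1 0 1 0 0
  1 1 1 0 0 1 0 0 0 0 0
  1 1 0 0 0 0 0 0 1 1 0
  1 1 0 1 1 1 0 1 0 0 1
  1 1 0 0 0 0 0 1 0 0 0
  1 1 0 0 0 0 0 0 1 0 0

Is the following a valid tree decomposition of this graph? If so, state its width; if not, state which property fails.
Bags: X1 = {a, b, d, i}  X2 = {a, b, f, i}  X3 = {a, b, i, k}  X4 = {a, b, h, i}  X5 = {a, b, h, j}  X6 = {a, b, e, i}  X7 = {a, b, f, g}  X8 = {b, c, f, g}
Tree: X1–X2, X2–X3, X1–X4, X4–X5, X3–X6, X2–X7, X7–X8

Yes; width 3.

Every vertex of G appears in some bag (union = {a, b, c, d, e, f, g, h, i, j, k}); every edge is covered by a bag; and for each vertex v the set of bags containing v is connected in the bag tree. The decomposition is therefore valid. The largest bag has 4 vertices, so the width is 3.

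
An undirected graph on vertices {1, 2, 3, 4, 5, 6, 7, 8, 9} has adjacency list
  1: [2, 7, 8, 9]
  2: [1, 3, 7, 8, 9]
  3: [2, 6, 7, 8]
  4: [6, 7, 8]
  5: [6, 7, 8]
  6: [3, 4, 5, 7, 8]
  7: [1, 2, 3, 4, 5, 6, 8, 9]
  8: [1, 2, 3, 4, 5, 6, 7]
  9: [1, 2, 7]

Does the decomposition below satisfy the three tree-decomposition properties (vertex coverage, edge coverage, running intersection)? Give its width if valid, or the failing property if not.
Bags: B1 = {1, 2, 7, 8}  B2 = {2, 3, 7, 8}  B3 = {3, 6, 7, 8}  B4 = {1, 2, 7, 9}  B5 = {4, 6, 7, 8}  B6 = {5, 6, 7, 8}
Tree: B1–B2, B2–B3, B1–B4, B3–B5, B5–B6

Vertex coverage: the bags together contain {1, 2, 3, 4, 5, 6, 7, 8, 9}, the full vertex set. Edge coverage: each edge of G has both endpoints in at least one bag. Running intersection: for every vertex, the bags containing it form a connected subtree. All three properties hold, so this is a valid tree decomposition of width max|bag| − 1 = 3, and hence tw(G) ≤ 3.

Yes; width 3.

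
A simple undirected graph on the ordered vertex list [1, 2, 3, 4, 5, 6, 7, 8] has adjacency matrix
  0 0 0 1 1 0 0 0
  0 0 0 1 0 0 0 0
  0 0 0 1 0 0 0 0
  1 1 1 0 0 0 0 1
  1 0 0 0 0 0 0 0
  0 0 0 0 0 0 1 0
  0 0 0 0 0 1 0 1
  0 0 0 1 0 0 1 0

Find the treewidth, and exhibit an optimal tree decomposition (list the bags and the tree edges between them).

Each bag holds 2 vertices, so the decomposition has width 1, which upper-bounds the treewidth. Any graph with an edge has treewidth ≥ 1, and G has the edge 8–4. The upper and lower bounds meet at 1, so that is the treewidth.

Treewidth 1.
One such decomposition:
Bags: B1 = {4, 8}  B2 = {1, 4}  B3 = {2, 4}  B4 = {1, 5}  B5 = {3, 4}  B6 = {7, 8}  B7 = {6, 7}
Tree: B1–B2, B1–B3, B2–B4, B1–B5, B1–B6, B6–B7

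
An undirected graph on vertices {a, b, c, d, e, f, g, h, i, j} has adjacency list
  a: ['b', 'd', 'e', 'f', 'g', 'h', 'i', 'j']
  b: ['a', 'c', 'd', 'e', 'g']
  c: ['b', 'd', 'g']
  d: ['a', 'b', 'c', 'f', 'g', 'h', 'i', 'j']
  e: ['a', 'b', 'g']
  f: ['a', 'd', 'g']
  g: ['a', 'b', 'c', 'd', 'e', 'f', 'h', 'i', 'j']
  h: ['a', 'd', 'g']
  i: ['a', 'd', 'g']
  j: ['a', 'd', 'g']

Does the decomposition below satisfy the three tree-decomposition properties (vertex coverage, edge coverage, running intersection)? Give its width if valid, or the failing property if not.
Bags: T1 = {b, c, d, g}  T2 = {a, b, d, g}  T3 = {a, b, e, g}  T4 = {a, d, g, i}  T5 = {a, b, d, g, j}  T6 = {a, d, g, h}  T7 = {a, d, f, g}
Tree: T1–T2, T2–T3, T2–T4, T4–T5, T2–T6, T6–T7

A tree decomposition must satisfy three properties: every vertex lies in some bag; for every edge, both endpoints lie together in some bag; and for every vertex, the bags containing it form a connected subtree. Here bags containing vertex b are not connected in the tree, so the decomposition is invalid.

No — bags containing vertex b are not connected in the tree.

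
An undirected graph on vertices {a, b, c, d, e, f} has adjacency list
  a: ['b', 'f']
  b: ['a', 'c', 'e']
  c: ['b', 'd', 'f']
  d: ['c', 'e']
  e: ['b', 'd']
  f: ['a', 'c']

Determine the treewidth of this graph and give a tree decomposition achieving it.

Treewidth 2.
Bags: B1 = {a, c, f}  B2 = {a, b, c}  B3 = {b, c, d}  B4 = {b, d, e}
Tree: B1–B2, B2–B3, B3–B4

Every bag has size at most 3, so the width is 3 − 1 = 2 and tw(G) ≤ 2. The edges f–a–b–c–f form a cycle, so G is not a tree and its treewidth is at least 2. Therefore the treewidth is 2.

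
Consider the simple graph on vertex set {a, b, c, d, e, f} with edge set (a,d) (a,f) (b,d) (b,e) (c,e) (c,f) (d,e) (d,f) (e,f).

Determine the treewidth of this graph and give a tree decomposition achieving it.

The largest bag has 3 vertices, giving width 2; this decomposition certifies tw(G) ≤ 2. For the lower bound, the 3 vertices {d, e, f} are pairwise adjacent, and any tree decomposition puts a clique entirely inside one bag — forcing width ≥ 2. Combining the bounds, tw(G) = 2.

Treewidth 2.
Bags: B1 = {d, e, f}  B2 = {b, d, e}  B3 = {c, e, f}  B4 = {a, d, f}
Tree: B1–B2, B1–B3, B1–B4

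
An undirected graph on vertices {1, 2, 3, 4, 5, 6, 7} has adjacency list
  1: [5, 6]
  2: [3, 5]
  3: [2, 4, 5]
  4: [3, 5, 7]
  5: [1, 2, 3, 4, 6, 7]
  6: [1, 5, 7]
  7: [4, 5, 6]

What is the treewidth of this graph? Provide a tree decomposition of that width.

Treewidth 2.
One such decomposition:
Bags: B1 = {4, 5, 7}  B2 = {5, 6, 7}  B3 = {3, 4, 5}  B4 = {2, 3, 5}  B5 = {1, 5, 6}
Tree: B1–B2, B1–B3, B3–B4, B2–B5

The largest bag has 3 vertices, giving width 2; this decomposition certifies tw(G) ≤ 2. Conversely, {1, 5, 6} is a clique of size 3, and the vertices of any clique must share a bag in every tree decomposition; so some bag has ≥ 3 vertices and tw(G) ≥ 2. Hence tw(G) = 2 exactly.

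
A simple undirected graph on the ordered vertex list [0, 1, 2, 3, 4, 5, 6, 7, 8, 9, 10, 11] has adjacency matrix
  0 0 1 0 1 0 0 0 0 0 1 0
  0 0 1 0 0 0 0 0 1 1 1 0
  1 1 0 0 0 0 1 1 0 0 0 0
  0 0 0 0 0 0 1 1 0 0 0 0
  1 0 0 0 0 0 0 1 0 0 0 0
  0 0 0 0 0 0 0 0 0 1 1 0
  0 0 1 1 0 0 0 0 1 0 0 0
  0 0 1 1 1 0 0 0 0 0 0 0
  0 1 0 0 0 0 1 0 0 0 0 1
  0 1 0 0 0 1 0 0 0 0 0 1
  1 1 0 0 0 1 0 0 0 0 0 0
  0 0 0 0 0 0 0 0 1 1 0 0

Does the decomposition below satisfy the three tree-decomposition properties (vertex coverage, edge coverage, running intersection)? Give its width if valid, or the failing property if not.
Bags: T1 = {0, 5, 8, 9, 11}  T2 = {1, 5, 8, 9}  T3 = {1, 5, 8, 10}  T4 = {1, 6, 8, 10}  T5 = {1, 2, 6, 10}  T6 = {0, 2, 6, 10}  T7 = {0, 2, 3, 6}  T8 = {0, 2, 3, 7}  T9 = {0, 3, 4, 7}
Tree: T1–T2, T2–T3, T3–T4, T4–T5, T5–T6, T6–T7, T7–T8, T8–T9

A tree decomposition must satisfy three properties: every vertex lies in some bag; for every edge, both endpoints lie together in some bag; and for every vertex, the bags containing it form a connected subtree. Here bags containing vertex 0 are not connected in the tree, so the decomposition is invalid.

No — bags containing vertex 0 are not connected in the tree.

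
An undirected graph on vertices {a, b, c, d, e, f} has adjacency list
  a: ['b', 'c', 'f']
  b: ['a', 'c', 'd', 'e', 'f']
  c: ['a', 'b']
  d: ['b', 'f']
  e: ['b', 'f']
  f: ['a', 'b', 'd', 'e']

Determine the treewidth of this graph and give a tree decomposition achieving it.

Treewidth 2.
One such decomposition:
Bags: B1 = {b, e, f}  B2 = {b, d, f}  B3 = {a, b, f}  B4 = {a, b, c}
Tree: B1–B2, B2–B3, B3–B4

Every bag has size at most 3, so the width is 3 − 1 = 2 and tw(G) ≤ 2. For the lower bound, the 3 vertices {a, b, c} are pairwise adjacent, and any tree decomposition puts a clique entirely inside one bag — forcing width ≥ 2. The upper and lower bounds meet at 2, so that is the treewidth.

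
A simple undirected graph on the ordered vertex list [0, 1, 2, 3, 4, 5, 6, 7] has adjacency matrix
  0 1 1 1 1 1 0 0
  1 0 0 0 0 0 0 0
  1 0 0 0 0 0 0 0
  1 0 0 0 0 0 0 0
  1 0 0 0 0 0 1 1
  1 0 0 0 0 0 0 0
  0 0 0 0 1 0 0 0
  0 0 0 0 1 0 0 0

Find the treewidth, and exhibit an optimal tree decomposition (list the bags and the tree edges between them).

Treewidth 1.
One such decomposition:
Bags: B1 = {0, 3}  B2 = {0, 1}  B3 = {0, 5}  B4 = {0, 4}  B5 = {4, 7}  B6 = {0, 2}  B7 = {4, 6}
Tree: B1–B2, B1–B3, B1–B4, B4–B5, B3–B6, B5–B7

Every bag has size at most 2, so the width is 2 − 1 = 1 and tw(G) ≤ 1. Since G has at least one edge (e.g. 0–3), it is not an edgeless graph, so tw(G) ≥ 1. Combining the bounds, tw(G) = 1.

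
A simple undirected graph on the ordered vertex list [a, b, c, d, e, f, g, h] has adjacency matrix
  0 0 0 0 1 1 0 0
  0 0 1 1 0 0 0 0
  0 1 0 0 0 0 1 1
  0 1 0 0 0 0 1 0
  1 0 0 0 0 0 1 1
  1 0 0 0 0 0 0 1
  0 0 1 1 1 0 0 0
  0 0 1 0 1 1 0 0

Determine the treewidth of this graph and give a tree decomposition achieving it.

Treewidth 2.
One optimal decomposition is:
Bags: B1 = {b, c, d}  B2 = {c, d, g}  B3 = {c, g, h}  B4 = {e, g, h}  B5 = {e, f, h}  B6 = {a, e, f}
Tree: B1–B2, B2–B3, B3–B4, B4–B5, B5–B6

Every bag has size at most 3, so the width is 3 − 1 = 2 and tw(G) ≤ 2. The edges b–d–g–c–b form a cycle, so G is not a tree and its treewidth is at least 2. The upper and lower bounds meet at 2, so that is the treewidth.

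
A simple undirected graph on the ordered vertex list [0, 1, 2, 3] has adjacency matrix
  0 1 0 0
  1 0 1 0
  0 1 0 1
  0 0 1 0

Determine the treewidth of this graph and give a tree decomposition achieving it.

Every bag has size at most 2, so the width is 2 − 1 = 1 and tw(G) ≤ 1. Since G has at least one edge (e.g. 3–2), it is not an edgeless graph, so tw(G) ≥ 1. The upper and lower bounds meet at 1, so that is the treewidth.

Treewidth 1.
Bags: B1 = {2, 3}  B2 = {1, 2}  B3 = {0, 1}
Tree: B1–B2, B2–B3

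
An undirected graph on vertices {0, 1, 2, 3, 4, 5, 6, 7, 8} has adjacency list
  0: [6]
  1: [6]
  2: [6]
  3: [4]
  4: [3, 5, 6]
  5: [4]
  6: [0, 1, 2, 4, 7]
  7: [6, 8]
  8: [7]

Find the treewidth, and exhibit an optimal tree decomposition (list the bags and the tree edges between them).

Every bag has size at most 2, so the width is 2 − 1 = 1 and tw(G) ≤ 1. Since G has at least one edge (e.g. 7–8), it is not an edgeless graph, so tw(G) ≥ 1. Combining the bounds, tw(G) = 1.

Treewidth 1.
One such decomposition:
Bags: B1 = {7, 8}  B2 = {6, 7}  B3 = {4, 6}  B4 = {2, 6}  B5 = {1, 6}  B6 = {4, 5}  B7 = {3, 4}  B8 = {0, 6}
Tree: B1–B2, B2–B3, B2–B4, B4–B5, B3–B6, B6–B7, B3–B8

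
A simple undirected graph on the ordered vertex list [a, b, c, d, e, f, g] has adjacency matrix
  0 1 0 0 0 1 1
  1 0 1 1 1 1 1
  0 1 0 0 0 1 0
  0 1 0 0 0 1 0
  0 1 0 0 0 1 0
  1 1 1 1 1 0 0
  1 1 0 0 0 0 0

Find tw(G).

2

A width-2 tree decomposition is:
Bags: B1 = {b, d, f}  B2 = {a, b, f}  B3 = {a, b, g}  B4 = {b, e, f}  B5 = {b, c, f}
Tree: B1–B2, B2–B3, B2–B4, B4–B5
The largest bag has 3 vertices, giving width 2; this decomposition certifies tw(G) ≤ 2. Conversely, {a, b, g} is a clique of size 3, and the vertices of any clique must share a bag in every tree decomposition; so some bag has ≥ 3 vertices and tw(G) ≥ 2. Combining the bounds, tw(G) = 2.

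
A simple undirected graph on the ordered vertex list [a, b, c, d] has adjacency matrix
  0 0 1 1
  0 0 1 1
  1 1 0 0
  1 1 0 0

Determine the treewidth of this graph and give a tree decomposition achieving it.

The largest bag has 3 vertices, giving width 2; this decomposition certifies tw(G) ≤ 2. The edges a–d–b–c–a form a cycle, so G is not a tree and its treewidth is at least 2. Therefore the treewidth is 2.

Treewidth 2.
Bags: B1 = {a, b, d}  B2 = {a, b, c}
Tree: B1–B2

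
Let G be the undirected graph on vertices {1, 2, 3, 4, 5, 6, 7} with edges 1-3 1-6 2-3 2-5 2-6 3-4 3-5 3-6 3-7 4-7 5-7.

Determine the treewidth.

A width-2 tree decomposition is:
Bags: B1 = {2, 3, 6}  B2 = {2, 3, 5}  B3 = {1, 3, 6}  B4 = {3, 5, 7}  B5 = {3, 4, 7}
Tree: B1–B2, B1–B3, B2–B4, B4–B5
The largest bag has 3 vertices, giving width 2; this decomposition certifies tw(G) ≤ 2. On the other hand G contains the 3-clique {1, 3, 6}. A clique must lie in a single bag of any decomposition, so no decomposition can have width below 2. Hence tw(G) = 2 exactly.

2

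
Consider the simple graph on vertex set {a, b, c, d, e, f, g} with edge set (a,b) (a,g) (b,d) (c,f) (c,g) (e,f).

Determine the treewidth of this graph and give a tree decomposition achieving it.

Each bag holds 2 vertices, so the decomposition has width 1, which upper-bounds the treewidth. Since G has at least one edge (e.g. e–f), it is not an edgeless graph, so tw(G) ≥ 1. Hence tw(G) = 1 exactly.

Treewidth 1.
Bags: B1 = {e, f}  B2 = {c, f}  B3 = {c, g}  B4 = {a, g}  B5 = {a, b}  B6 = {b, d}
Tree: B1–B2, B2–B3, B3–B4, B4–B5, B5–B6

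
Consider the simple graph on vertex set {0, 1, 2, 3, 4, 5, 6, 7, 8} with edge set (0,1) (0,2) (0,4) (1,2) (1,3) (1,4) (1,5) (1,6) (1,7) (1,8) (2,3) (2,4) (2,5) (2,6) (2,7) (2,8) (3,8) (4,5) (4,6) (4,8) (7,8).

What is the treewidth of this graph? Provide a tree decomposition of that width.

Treewidth 3.
Bags: B1 = {1, 2, 7, 8}  B2 = {1, 2, 4, 8}  B3 = {1, 2, 4, 6}  B4 = {1, 2, 3, 8}  B5 = {0, 1, 2, 4}  B6 = {1, 2, 4, 5}
Tree: B1–B2, B2–B3, B2–B4, B3–B5, B5–B6

Each bag holds 4 vertices, so the decomposition has width 3, which upper-bounds the treewidth. For the lower bound, the 4 vertices {1, 2, 3, 8} are pairwise adjacent, and any tree decomposition puts a clique entirely inside one bag — forcing width ≥ 3. Combining the bounds, tw(G) = 3.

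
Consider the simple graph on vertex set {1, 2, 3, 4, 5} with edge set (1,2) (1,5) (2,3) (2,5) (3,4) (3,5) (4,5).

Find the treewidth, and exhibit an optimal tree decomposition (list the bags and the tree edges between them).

Each bag holds 3 vertices, so the decomposition has width 2, which upper-bounds the treewidth. For the lower bound, the 3 vertices {1, 2, 5} are pairwise adjacent, and any tree decomposition puts a clique entirely inside one bag — forcing width ≥ 2. The upper and lower bounds meet at 2, so that is the treewidth.

Treewidth 2.
One optimal decomposition is:
Bags: B1 = {1, 2, 5}  B2 = {2, 3, 5}  B3 = {3, 4, 5}
Tree: B1–B2, B2–B3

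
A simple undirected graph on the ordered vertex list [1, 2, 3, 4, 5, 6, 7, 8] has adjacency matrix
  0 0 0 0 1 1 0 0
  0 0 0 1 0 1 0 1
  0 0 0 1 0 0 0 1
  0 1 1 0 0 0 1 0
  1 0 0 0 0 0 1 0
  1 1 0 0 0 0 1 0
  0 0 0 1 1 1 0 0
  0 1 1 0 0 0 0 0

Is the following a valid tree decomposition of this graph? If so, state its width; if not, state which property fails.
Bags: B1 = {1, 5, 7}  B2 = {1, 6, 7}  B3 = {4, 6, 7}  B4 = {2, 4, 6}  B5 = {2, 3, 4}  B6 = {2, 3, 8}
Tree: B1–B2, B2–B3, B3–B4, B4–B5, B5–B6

Checking the three conditions: (i) the bags cover all of {1, 2, 3, 4, 5, 6, 7, 8}; (ii) for each edge, some bag contains both endpoints; (iii) the bags containing any fixed vertex form a subtree. All hold, so the decomposition is valid with width 3 − 1 = 2.

Yes; width 2.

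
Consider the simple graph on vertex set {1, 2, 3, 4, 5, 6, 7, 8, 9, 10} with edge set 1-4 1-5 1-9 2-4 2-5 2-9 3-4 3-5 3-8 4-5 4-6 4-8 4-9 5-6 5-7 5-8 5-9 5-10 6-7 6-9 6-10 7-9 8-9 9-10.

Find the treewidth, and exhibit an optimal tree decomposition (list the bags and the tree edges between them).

The largest bag has 4 vertices, giving width 3; this decomposition certifies tw(G) ≤ 3. Conversely, {5, 6, 9, 10} is a clique of size 4, and the vertices of any clique must share a bag in every tree decomposition; so some bag has ≥ 4 vertices and tw(G) ≥ 3. Combining the bounds, tw(G) = 3.

Treewidth 3.
One optimal decomposition is:
Bags: B1 = {4, 5, 8, 9}  B2 = {4, 5, 6, 9}  B3 = {2, 4, 5, 9}  B4 = {1, 4, 5, 9}  B5 = {5, 6, 7, 9}  B6 = {5, 6, 9, 10}  B7 = {3, 4, 5, 8}
Tree: B1–B2, B2–B3, B1–B4, B2–B5, B5–B6, B1–B7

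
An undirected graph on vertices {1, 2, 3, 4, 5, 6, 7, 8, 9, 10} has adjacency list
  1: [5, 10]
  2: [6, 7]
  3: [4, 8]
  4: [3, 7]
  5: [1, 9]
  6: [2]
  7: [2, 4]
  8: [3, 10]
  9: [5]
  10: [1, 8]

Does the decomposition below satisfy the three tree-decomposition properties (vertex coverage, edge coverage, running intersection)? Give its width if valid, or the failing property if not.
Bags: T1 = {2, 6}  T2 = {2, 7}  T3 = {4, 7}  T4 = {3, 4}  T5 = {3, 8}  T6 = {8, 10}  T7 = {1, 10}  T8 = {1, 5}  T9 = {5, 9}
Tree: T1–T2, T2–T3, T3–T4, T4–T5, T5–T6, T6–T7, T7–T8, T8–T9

Vertex coverage: the bags together contain {1, 2, 3, 4, 5, 6, 7, 8, 9, 10}, the full vertex set. Edge coverage: each edge of G has both endpoints in at least one bag. Running intersection: for every vertex, the bags containing it form a connected subtree. All three properties hold, so this is a valid tree decomposition of width max|bag| − 1 = 1, and hence tw(G) ≤ 1.

Yes; width 1.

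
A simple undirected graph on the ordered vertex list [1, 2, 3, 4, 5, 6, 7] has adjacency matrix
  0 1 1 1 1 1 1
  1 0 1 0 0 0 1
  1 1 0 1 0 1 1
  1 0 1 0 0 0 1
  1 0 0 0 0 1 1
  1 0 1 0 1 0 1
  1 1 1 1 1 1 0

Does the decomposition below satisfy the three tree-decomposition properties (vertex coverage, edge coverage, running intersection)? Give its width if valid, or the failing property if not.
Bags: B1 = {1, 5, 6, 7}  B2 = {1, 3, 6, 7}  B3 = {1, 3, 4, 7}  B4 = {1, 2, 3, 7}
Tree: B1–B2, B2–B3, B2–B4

Every vertex of G appears in some bag (union = {1, 2, 3, 4, 5, 6, 7}); every edge is covered by a bag; and for each vertex v the set of bags containing v is connected in the bag tree. The decomposition is therefore valid. The largest bag has 4 vertices, so the width is 3.

Yes; width 3.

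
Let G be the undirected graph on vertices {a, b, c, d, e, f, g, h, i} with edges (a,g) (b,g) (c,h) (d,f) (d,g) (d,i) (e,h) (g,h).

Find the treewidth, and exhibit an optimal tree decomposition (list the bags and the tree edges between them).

Treewidth 1.
Bags: B1 = {d, f}  B2 = {d, g}  B3 = {g, h}  B4 = {e, h}  B5 = {d, i}  B6 = {a, g}  B7 = {c, h}  B8 = {b, g}
Tree: B1–B2, B2–B3, B3–B4, B1–B5, B3–B6, B4–B7, B6–B8

Every bag has size at most 2, so the width is 2 − 1 = 1 and tw(G) ≤ 1. Any graph with an edge has treewidth ≥ 1, and G has the edge d–f. Therefore the treewidth is 1.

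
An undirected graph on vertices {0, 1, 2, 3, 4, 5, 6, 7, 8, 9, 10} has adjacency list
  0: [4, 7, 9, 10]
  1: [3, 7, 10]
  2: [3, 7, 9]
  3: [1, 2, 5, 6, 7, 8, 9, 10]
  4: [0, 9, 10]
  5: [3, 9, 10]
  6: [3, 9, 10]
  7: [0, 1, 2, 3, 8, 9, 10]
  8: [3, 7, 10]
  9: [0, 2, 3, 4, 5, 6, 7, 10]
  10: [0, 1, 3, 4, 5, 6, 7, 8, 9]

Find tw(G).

A width-3 tree decomposition is:
Bags: B1 = {1, 3, 7, 10}  B2 = {3, 7, 9, 10}  B3 = {3, 7, 8, 10}  B4 = {0, 7, 9, 10}  B5 = {3, 5, 9, 10}  B6 = {2, 3, 7, 9}  B7 = {3, 6, 9, 10}  B8 = {0, 4, 9, 10}
Tree: B1–B2, B2–B3, B2–B4, B2–B5, B2–B6, B2–B7, B4–B8
Every bag has size at most 4, so the width is 4 − 1 = 3 and tw(G) ≤ 3. On the other hand G contains the 4-clique {2, 3, 7, 9}. A clique must lie in a single bag of any decomposition, so no decomposition can have width below 3. The upper and lower bounds meet at 3, so that is the treewidth.

3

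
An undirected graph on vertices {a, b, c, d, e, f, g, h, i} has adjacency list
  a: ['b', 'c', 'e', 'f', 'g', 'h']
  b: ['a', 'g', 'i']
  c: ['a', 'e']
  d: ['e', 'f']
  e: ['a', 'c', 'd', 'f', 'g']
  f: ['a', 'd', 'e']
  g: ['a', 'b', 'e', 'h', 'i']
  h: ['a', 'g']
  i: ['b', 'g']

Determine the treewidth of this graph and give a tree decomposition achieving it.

The largest bag has 3 vertices, giving width 2; this decomposition certifies tw(G) ≤ 2. For the lower bound, the 3 vertices {d, e, f} are pairwise adjacent, and any tree decomposition puts a clique entirely inside one bag — forcing width ≥ 2. Hence tw(G) = 2 exactly.

Treewidth 2.
One optimal decomposition is:
Bags: B1 = {a, g, h}  B2 = {a, b, g}  B3 = {a, e, g}  B4 = {a, c, e}  B5 = {b, g, i}  B6 = {a, e, f}  B7 = {d, e, f}
Tree: B1–B2, B2–B3, B3–B4, B2–B5, B4–B6, B6–B7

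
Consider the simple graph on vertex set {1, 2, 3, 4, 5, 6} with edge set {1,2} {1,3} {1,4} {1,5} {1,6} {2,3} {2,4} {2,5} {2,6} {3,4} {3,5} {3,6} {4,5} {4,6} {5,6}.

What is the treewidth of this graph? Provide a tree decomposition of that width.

With just one bag of size 6, the width is 6 − 1 = 5, so tw(G) ≤ 5. On the other hand G contains the 6-clique {1, 2, 3, 4, 5, 6}. A clique must lie in a single bag of any decomposition, so no decomposition can have width below 5. Combining the bounds, tw(G) = 5.

Treewidth 5.
One such decomposition:
Bags: B1 = {1, 2, 3, 4, 5, 6}
Tree: (single bag)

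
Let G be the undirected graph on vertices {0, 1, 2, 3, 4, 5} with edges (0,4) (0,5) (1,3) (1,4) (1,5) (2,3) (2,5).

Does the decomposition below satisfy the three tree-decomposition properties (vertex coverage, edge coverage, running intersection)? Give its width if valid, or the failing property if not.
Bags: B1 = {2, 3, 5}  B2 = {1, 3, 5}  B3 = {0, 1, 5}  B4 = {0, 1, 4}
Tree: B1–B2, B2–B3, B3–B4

Yes; width 2.

Every vertex of G appears in some bag (union = {0, 1, 2, 3, 4, 5}); every edge is covered by a bag; and for each vertex v the set of bags containing v is connected in the bag tree. The decomposition is therefore valid. The largest bag has 3 vertices, so the width is 2.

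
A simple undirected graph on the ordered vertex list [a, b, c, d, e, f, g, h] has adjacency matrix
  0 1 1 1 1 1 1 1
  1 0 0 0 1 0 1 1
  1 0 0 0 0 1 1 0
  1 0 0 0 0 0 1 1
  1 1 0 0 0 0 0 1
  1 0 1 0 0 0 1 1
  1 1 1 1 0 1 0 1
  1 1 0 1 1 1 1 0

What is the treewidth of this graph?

A width-3 tree decomposition is:
Bags: B1 = {a, b, g, h}  B2 = {a, f, g, h}  B3 = {a, d, g, h}  B4 = {a, b, e, h}  B5 = {a, c, f, g}
Tree: B1–B2, B1–B3, B1–B4, B2–B5
Each bag holds 4 vertices, so the decomposition has width 3, which upper-bounds the treewidth. Conversely, {a, d, g, h} is a clique of size 4, and the vertices of any clique must share a bag in every tree decomposition; so some bag has ≥ 4 vertices and tw(G) ≥ 3. Therefore the treewidth is 3.

3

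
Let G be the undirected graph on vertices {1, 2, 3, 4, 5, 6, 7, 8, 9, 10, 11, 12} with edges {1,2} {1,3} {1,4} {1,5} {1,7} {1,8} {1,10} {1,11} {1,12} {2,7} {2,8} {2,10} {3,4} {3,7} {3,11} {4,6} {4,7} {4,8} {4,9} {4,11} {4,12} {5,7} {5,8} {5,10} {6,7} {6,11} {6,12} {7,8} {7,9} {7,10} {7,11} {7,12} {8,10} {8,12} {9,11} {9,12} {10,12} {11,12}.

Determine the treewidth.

A width-4 tree decomposition is:
Bags: B1 = {1, 7, 8, 10, 12}  B2 = {1, 4, 7, 8, 12}  B3 = {1, 4, 7, 11, 12}  B4 = {4, 7, 9, 11, 12}  B5 = {4, 6, 7, 11, 12}  B6 = {1, 2, 7, 8, 10}  B7 = {1, 3, 4, 7, 11}  B8 = {1, 5, 7, 8, 10}
Tree: B1–B2, B2–B3, B3–B4, B3–B5, B1–B6, B3–B7, B1–B8
Every bag has size at most 5, so the width is 5 − 1 = 4 and tw(G) ≤ 4. For the lower bound, the 5 vertices {1, 2, 7, 8, 10} are pairwise adjacent, and any tree decomposition puts a clique entirely inside one bag — forcing width ≥ 4. Hence tw(G) = 4 exactly.

4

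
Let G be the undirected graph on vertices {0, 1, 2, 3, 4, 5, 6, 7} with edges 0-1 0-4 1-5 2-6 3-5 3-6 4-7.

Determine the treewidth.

A width-1 tree decomposition is:
Bags: B1 = {2, 6}  B2 = {3, 6}  B3 = {3, 5}  B4 = {1, 5}  B5 = {0, 1}  B6 = {0, 4}  B7 = {4, 7}
Tree: B1–B2, B2–B3, B3–B4, B4–B5, B5–B6, B6–B7
Every bag has size at most 2, so the width is 2 − 1 = 1 and tw(G) ≤ 1. Since G has at least one edge (e.g. 2–6), it is not an edgeless graph, so tw(G) ≥ 1. Hence tw(G) = 1 exactly.

1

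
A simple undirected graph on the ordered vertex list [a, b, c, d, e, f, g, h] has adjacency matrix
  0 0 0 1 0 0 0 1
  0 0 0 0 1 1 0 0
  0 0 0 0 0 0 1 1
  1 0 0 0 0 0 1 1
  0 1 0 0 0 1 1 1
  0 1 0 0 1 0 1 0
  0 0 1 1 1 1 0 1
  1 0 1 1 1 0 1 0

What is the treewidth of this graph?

A width-2 tree decomposition is:
Bags: B1 = {d, g, h}  B2 = {e, g, h}  B3 = {a, d, h}  B4 = {e, f, g}  B5 = {c, g, h}  B6 = {b, e, f}
Tree: B1–B2, B1–B3, B2–B4, B1–B5, B4–B6
The largest bag has 3 vertices, giving width 2; this decomposition certifies tw(G) ≤ 2. Conversely, {d, g, h} is a clique of size 3, and the vertices of any clique must share a bag in every tree decomposition; so some bag has ≥ 3 vertices and tw(G) ≥ 2. Therefore the treewidth is 2.

2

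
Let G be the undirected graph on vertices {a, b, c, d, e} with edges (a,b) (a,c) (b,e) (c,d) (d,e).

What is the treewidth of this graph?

2

A width-2 tree decomposition is:
Bags: B1 = {a, b, e}  B2 = {a, c, e}  B3 = {c, d, e}
Tree: B1–B2, B2–B3
The largest bag has 3 vertices, giving width 2; this decomposition certifies tw(G) ≤ 2. The edges e–b–a–c–d–e form a cycle, so G is not a tree and its treewidth is at least 2. Hence tw(G) = 2 exactly.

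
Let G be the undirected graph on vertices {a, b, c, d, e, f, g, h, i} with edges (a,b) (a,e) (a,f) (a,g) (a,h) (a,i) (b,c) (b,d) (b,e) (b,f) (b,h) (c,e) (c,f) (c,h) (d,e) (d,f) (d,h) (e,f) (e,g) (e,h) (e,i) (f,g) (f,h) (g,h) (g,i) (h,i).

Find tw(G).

A width-4 tree decomposition is:
Bags: B1 = {a, e, f, g, h}  B2 = {a, b, e, f, h}  B3 = {b, c, e, f, h}  B4 = {a, e, g, h, i}  B5 = {b, d, e, f, h}
Tree: B1–B2, B2–B3, B1–B4, B2–B5
The largest bag has 5 vertices, giving width 4; this decomposition certifies tw(G) ≤ 4. Conversely, {a, e, f, g, h} is a clique of size 5, and the vertices of any clique must share a bag in every tree decomposition; so some bag has ≥ 5 vertices and tw(G) ≥ 4. Combining the bounds, tw(G) = 4.

4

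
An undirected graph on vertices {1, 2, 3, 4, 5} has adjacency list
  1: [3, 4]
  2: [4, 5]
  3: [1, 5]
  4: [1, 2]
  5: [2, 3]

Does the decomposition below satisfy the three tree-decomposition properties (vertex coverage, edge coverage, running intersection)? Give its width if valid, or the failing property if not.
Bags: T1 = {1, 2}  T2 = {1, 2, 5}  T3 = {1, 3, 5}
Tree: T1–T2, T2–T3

No — vertex 4 appears in no bag.

A tree decomposition must satisfy three properties: every vertex lies in some bag; for every edge, both endpoints lie together in some bag; and for every vertex, the bags containing it form a connected subtree. Here vertex 4 appears in no bag, so the decomposition is invalid.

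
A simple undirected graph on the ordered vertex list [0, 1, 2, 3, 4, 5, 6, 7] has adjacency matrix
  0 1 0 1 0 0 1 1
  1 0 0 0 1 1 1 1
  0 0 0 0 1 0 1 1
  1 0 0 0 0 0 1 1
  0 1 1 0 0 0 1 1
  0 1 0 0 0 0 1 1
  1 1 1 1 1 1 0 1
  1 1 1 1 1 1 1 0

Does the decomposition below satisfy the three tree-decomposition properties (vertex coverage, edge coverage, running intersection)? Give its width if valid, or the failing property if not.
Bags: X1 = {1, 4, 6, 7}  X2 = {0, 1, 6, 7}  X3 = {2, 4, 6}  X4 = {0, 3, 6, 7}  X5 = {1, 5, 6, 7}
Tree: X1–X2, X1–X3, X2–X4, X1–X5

No — edge (7,2) lies in no bag.

A tree decomposition must satisfy three properties: every vertex lies in some bag; for every edge, both endpoints lie together in some bag; and for every vertex, the bags containing it form a connected subtree. Here edge (7,2) lies in no bag, so the decomposition is invalid.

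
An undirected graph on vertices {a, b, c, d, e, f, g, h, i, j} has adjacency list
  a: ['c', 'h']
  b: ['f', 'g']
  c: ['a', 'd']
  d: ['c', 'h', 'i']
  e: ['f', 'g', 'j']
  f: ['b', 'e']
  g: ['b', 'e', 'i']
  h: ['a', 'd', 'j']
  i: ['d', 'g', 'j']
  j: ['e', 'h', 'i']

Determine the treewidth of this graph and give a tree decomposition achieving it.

The largest bag has 3 vertices, giving width 2; this decomposition certifies tw(G) ≤ 2. For the lower bound, G contains the cycle c–a–h–d–c, so G is not a forest; only forests have treewidth ≤ 1, hence tw(G) ≥ 2. The upper and lower bounds meet at 2, so that is the treewidth.

Treewidth 2.
One such decomposition:
Bags: B1 = {a, c, d}  B2 = {a, d, h}  B3 = {d, h, i}  B4 = {h, i, j}  B5 = {g, i, j}  B6 = {e, g, j}  B7 = {b, e, g}  B8 = {b, e, f}
Tree: B1–B2, B2–B3, B3–B4, B4–B5, B5–B6, B6–B7, B7–B8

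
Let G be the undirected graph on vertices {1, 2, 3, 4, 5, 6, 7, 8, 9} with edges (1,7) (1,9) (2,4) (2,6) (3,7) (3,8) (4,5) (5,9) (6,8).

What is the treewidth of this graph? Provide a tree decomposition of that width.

The largest bag has 3 vertices, giving width 2; this decomposition certifies tw(G) ≤ 2. Since 3–8–6–2–4–5–9–1–7–3 is a cycle in G, G is not acyclic. Forests are exactly the graphs of treewidth ≤ 1, so tw(G) ≥ 2. Therefore the treewidth is 2.

Treewidth 2.
One optimal decomposition is:
Bags: B1 = {3, 6, 8}  B2 = {2, 3, 6}  B3 = {2, 3, 4}  B4 = {3, 4, 5}  B5 = {3, 5, 9}  B6 = {1, 3, 9}  B7 = {1, 3, 7}
Tree: B1–B2, B2–B3, B3–B4, B4–B5, B5–B6, B6–B7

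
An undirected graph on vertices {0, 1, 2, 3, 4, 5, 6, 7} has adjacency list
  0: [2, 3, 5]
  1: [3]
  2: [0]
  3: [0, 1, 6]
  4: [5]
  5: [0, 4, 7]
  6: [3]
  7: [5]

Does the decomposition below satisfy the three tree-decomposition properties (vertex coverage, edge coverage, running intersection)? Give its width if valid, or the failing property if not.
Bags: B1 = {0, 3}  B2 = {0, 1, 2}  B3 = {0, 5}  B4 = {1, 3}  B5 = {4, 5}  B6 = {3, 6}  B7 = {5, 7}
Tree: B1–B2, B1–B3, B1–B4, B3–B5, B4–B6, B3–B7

No — bags containing vertex 1 are not connected in the tree.

A tree decomposition must satisfy three properties: every vertex lies in some bag; for every edge, both endpoints lie together in some bag; and for every vertex, the bags containing it form a connected subtree. Here bags containing vertex 1 are not connected in the tree, so the decomposition is invalid.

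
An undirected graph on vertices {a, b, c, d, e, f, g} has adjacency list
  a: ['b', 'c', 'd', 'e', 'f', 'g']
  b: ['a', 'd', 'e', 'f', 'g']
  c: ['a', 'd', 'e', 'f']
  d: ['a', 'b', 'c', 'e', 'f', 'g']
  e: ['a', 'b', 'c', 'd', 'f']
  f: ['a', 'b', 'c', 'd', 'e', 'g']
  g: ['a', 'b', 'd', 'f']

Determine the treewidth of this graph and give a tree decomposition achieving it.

The largest bag has 5 vertices, giving width 4; this decomposition certifies tw(G) ≤ 4. For the lower bound, the 5 vertices {a, b, d, f, g} are pairwise adjacent, and any tree decomposition puts a clique entirely inside one bag — forcing width ≥ 4. Combining the bounds, tw(G) = 4.

Treewidth 4.
One optimal decomposition is:
Bags: B1 = {a, b, d, f, g}  B2 = {a, b, d, e, f}  B3 = {a, c, d, e, f}
Tree: B1–B2, B2–B3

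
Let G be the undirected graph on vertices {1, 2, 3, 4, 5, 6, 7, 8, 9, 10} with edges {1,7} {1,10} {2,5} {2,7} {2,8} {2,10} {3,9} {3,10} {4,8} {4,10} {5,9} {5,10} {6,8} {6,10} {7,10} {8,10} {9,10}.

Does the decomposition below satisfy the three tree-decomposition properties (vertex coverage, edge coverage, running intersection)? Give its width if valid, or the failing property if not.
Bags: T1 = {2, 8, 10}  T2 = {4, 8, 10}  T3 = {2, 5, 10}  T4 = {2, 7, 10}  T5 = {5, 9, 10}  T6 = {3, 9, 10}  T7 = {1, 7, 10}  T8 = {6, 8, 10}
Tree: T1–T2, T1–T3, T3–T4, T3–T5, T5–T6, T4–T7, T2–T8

Checking the three conditions: (i) the bags cover all of {1, 2, 3, 4, 5, 6, 7, 8, 9, 10}; (ii) for each edge, some bag contains both endpoints; (iii) the bags containing any fixed vertex form a subtree. All hold, so the decomposition is valid with width 3 − 1 = 2.

Yes; width 2.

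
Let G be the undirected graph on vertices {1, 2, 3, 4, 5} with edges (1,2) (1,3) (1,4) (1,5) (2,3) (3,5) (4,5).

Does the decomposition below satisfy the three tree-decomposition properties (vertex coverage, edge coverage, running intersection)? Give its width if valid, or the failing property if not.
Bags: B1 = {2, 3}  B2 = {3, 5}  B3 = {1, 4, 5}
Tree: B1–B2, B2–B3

A tree decomposition must satisfy three properties: every vertex lies in some bag; for every edge, both endpoints lie together in some bag; and for every vertex, the bags containing it form a connected subtree. Here edge (2,1) lies in no bag, so the decomposition is invalid.

No — edge (2,1) lies in no bag.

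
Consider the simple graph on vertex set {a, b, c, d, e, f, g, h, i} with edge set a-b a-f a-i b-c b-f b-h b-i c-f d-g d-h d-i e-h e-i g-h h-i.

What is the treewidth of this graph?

2

A width-2 tree decomposition is:
Bags: B1 = {a, b, f}  B2 = {a, b, i}  B3 = {b, c, f}  B4 = {b, h, i}  B5 = {d, h, i}  B6 = {e, h, i}  B7 = {d, g, h}
Tree: B1–B2, B1–B3, B2–B4, B4–B5, B5–B6, B5–B7
Each bag holds 3 vertices, so the decomposition has width 2, which upper-bounds the treewidth. For the lower bound, the 3 vertices {a, b, f} are pairwise adjacent, and any tree decomposition puts a clique entirely inside one bag — forcing width ≥ 2. Therefore the treewidth is 2.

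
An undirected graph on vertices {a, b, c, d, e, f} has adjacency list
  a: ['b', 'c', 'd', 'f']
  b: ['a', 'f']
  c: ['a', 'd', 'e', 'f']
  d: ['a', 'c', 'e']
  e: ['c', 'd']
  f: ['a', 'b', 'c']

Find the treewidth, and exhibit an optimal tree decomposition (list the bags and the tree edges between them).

Treewidth 2.
One such decomposition:
Bags: B1 = {a, c, f}  B2 = {a, b, f}  B3 = {a, c, d}  B4 = {c, d, e}
Tree: B1–B2, B1–B3, B3–B4

Each bag holds 3 vertices, so the decomposition has width 2, which upper-bounds the treewidth. For the lower bound, the 3 vertices {c, d, e} are pairwise adjacent, and any tree decomposition puts a clique entirely inside one bag — forcing width ≥ 2. Hence tw(G) = 2 exactly.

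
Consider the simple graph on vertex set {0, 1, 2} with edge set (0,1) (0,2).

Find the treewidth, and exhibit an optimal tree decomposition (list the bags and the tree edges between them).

Every bag has size at most 2, so the width is 2 − 1 = 1 and tw(G) ≤ 1. Any graph with an edge has treewidth ≥ 1, and G has the edge 0–1. Hence tw(G) = 1 exactly.

Treewidth 1.
One such decomposition:
Bags: B1 = {0, 1}  B2 = {0, 2}
Tree: B1–B2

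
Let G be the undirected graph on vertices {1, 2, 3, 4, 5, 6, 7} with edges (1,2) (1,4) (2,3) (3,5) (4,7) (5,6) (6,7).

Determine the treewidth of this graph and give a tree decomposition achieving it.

Treewidth 2.
One optimal decomposition is:
Bags: B1 = {1, 2, 4}  B2 = {2, 4, 7}  B3 = {2, 6, 7}  B4 = {2, 5, 6}  B5 = {2, 3, 5}
Tree: B1–B2, B2–B3, B3–B4, B4–B5

Every bag has size at most 3, so the width is 3 − 1 = 2 and tw(G) ≤ 2. The edges 2–1–4–7–6–5–3–2 form a cycle, so G is not a tree and its treewidth is at least 2. The upper and lower bounds meet at 2, so that is the treewidth.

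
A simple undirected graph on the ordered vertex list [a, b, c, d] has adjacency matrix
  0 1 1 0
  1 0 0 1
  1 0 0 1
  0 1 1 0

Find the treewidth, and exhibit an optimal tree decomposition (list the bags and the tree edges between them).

Each bag holds 3 vertices, so the decomposition has width 2, which upper-bounds the treewidth. For the lower bound, G contains the cycle b–a–c–d–b, so G is not a forest; only forests have treewidth ≤ 1, hence tw(G) ≥ 2. The upper and lower bounds meet at 2, so that is the treewidth.

Treewidth 2.
One optimal decomposition is:
Bags: B1 = {a, b, c}  B2 = {b, c, d}
Tree: B1–B2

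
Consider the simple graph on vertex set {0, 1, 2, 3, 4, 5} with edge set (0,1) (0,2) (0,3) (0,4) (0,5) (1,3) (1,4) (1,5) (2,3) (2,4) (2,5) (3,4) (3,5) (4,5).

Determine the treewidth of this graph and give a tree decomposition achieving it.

Treewidth 4.
One such decomposition:
Bags: B1 = {0, 1, 3, 4, 5}  B2 = {0, 2, 3, 4, 5}
Tree: B1–B2

Each bag holds 5 vertices, so the decomposition has width 4, which upper-bounds the treewidth. Conversely, {0, 1, 3, 4, 5} is a clique of size 5, and the vertices of any clique must share a bag in every tree decomposition; so some bag has ≥ 5 vertices and tw(G) ≥ 4. The upper and lower bounds meet at 4, so that is the treewidth.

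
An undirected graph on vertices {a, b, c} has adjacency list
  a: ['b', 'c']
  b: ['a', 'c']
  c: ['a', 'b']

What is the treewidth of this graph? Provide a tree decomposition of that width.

Treewidth 2.
One such decomposition:
Bags: B1 = {a, b, c}
Tree: (single bag)

A single bag containing all 3 vertices is trivially a valid decomposition of width 2. On the other hand G contains the 3-clique {a, b, c}. A clique must lie in a single bag of any decomposition, so no decomposition can have width below 2. Hence tw(G) = 2 exactly.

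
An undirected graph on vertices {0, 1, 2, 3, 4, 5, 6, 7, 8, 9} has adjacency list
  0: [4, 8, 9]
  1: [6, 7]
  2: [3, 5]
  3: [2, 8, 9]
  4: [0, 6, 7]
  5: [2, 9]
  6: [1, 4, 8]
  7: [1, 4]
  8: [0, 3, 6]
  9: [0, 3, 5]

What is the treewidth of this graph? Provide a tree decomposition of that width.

Each bag holds 3 vertices, so the decomposition has width 2, which upper-bounds the treewidth. For the lower bound, G contains the cycle 5–2–3–9–5, so G is not a forest; only forests have treewidth ≤ 1, hence tw(G) ≥ 2. Combining the bounds, tw(G) = 2.

Treewidth 2.
Bags: B1 = {2, 5, 9}  B2 = {2, 3, 9}  B3 = {0, 3, 9}  B4 = {0, 3, 8}  B5 = {0, 4, 8}  B6 = {4, 6, 8}  B7 = {4, 6, 7}  B8 = {1, 6, 7}
Tree: B1–B2, B2–B3, B3–B4, B4–B5, B5–B6, B6–B7, B7–B8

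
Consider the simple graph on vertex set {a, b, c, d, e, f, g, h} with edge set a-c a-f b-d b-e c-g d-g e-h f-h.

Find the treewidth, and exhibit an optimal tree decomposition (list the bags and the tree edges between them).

Treewidth 2.
One such decomposition:
Bags: B1 = {b, e, h}  B2 = {b, f, h}  B3 = {a, b, f}  B4 = {a, b, c}  B5 = {b, c, g}  B6 = {b, d, g}
Tree: B1–B2, B2–B3, B3–B4, B4–B5, B5–B6

The largest bag has 3 vertices, giving width 2; this decomposition certifies tw(G) ≤ 2. For the lower bound, G contains the cycle b–e–h–f–a–c–g–d–b, so G is not a forest; only forests have treewidth ≤ 1, hence tw(G) ≥ 2. Therefore the treewidth is 2.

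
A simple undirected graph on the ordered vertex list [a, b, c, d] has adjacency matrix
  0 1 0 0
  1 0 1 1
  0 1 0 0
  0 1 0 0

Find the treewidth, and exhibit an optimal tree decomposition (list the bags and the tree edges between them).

Each bag holds 2 vertices, so the decomposition has width 1, which upper-bounds the treewidth. Since G has at least one edge (e.g. b–d), it is not an edgeless graph, so tw(G) ≥ 1. The upper and lower bounds meet at 1, so that is the treewidth.

Treewidth 1.
One such decomposition:
Bags: B1 = {b, d}  B2 = {b, c}  B3 = {a, b}
Tree: B1–B2, B2–B3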